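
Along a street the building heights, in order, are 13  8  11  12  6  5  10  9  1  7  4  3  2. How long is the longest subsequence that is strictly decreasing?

Negate each value so 'decreasing' becomes 'increasing', then run patience tails on the negated sequence:
-13 → extends → [-13]
-8 → extends → [-13, -8]
-11 → replaces -8 → [-13, -11]
-12 → replaces -11 → [-13, -12]
-6 → extends → [-13, -12, -6]
-5 → extends → [-13, -12, -6, -5]
-10 → replaces -6 → [-13, -12, -10, -5]
-9 → replaces -5 → [-13, -12, -10, -9]
-1 → extends → [-13, -12, -10, -9, -1]
-7 → replaces -1 → [-13, -12, -10, -9, -7]
-4 → extends → [-13, -12, -10, -9, -7, -4]
-3 → extends → [-13, -12, -10, -9, -7, -4, -3]
-2 → extends → [-13, -12, -10, -9, -7, -4, -3, -2]
Eight tails, so the longest strictly decreasing subsequence of the original has length 8.

8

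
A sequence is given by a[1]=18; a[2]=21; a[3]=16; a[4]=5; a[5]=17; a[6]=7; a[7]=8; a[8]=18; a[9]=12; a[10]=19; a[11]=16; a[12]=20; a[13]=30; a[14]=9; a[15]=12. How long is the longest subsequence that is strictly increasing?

7

Let dp[i] be the length of the longest such subsequence ending at index i:
i:      1  2  3  4  5  6  7  8  9 10 11 12 13 14 15
a[i]:  18 21 16  5 17  7  8 18 12 19 16 20 30  9 12
dp:     1  2  1  1  2  2  3  4  4  5  5  6  7  4  5
Maximum dp value is 7.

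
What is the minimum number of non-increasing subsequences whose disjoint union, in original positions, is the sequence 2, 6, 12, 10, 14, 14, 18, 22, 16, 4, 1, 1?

Place each on the leftmost legal pile:
2 → new pile 1 (tops now [2])
6 → new pile 2 (tops now [2, 6])
12 → new pile 3 (tops now [2, 6, 12])
10 → pile 3 (tops now [2, 6, 10])
14 → new pile 4 (tops now [2, 6, 10, 14])
14 → pile 4 (tops now [2, 6, 10, 14])
18 → new pile 5 (tops now [2, 6, 10, 14, 18])
22 → new pile 6 (tops now [2, 6, 10, 14, 18, 22])
16 → pile 5 (tops now [2, 6, 10, 14, 16, 22])
4 → pile 2 (tops now [2, 4, 10, 14, 16, 22])
1 → pile 1 (tops now [1, 4, 10, 14, 16, 22])
1 → pile 1 (tops now [1, 4, 10, 14, 16, 22])
Six piles.

6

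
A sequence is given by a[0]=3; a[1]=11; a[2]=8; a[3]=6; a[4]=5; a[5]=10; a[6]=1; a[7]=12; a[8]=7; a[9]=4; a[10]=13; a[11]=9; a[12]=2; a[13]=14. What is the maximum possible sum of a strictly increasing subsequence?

Let S[i] be the best sum of a strictly increasing subsequence ending at i:
i:      0  1  2  3  4  5  6  7  8  9 10 11 12 13
a[i]:   3 11  8  6  5 10  1 12  7  4 13  9  2 14
S:      3 14 11  9  8 21  1 33 16  7 46 25  3 60
Maximum is 60 (e.g. 3 + 8 + 10 + 12 + 13 + 14).

60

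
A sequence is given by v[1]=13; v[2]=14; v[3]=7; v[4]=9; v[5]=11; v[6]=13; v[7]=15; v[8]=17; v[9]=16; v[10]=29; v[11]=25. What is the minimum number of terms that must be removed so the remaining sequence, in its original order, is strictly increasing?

Fewest deletions = n − (longest strictly increasing subsequence).
i:      1  2  3  4  5  6  7  8  9 10 11
v[i]:  13 14  7  9 11 13 15 17 16 29 25
dp:     1  2  1  2  3  4  5  6  6  7  7
max dp = 7, so deletions = 11 − 7 = 4.

4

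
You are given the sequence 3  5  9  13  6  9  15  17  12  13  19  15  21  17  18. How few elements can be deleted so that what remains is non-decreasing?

Fewest deletions = n − (longest non-decreasing subsequence).
Patience tails:
3 → extends → [3]
5 → extends → [3, 5]
9 → extends → [3, 5, 9]
13 → extends → [3, 5, 9, 13]
6 → replaces 9 → [3, 5, 6, 13]
9 → replaces 13 → [3, 5, 6, 9]
15 → extends → [3, 5, 6, 9, 15]
17 → extends → [3, 5, 6, 9, 15, 17]
12 → replaces 15 → [3, 5, 6, 9, 12, 17]
13 → replaces 17 → [3, 5, 6, 9, 12, 13]
19 → extends → [3, 5, 6, 9, 12, 13, 19]
15 → replaces 19 → [3, 5, 6, 9, 12, 13, 15]
21 → extends → [3, 5, 6, 9, 12, 13, 15, 21]
17 → replaces 21 → [3, 5, 6, 9, 12, 13, 15, 17]
18 → extends → [3, 5, 6, 9, 12, 13, 15, 17, 18]
Longest non-decreasing subsequence has length 9, so deletions = 15 − 9 = 6.

6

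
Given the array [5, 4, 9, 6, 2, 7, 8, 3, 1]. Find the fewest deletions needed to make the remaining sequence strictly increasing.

Fewest deletions = n − (longest strictly increasing subsequence).
i:     1 2 3 4 5 6 7 8 9
a[i]:  5 4 9 6 2 7 8 3 1
dp:    1 1 2 2 1 3 4 2 1
max dp = 4, so deletions = 9 − 4 = 5.

5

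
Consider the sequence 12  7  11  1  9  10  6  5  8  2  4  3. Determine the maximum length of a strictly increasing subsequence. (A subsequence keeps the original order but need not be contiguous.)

3

Let dp[i] be the length of the longest such subsequence ending at index i:
i:      1  2  3  4  5  6  7  8  9 10 11 12
a[i]:  12  7 11  1  9 10  6  5  8  2  4  3
dp:     1  1  2  1  2  3  2  2  3  2  3  3
Maximum dp value is 3.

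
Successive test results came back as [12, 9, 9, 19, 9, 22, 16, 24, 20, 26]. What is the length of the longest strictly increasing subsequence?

5

Track the smallest tail for each achievable length (strict):
12 → extends → [12]
9 → replaces 12 → [9]
9 → already a tail → [9]
19 → extends → [9, 19]
9 → already a tail → [9, 19]
22 → extends → [9, 19, 22]
16 → replaces 19 → [9, 16, 22]
24 → extends → [9, 16, 22, 24]
20 → replaces 22 → [9, 16, 20, 24]
26 → extends → [9, 16, 20, 24, 26]
Five tails, so the longest strictly increasing subsequence has length 5 (e.g. 12, 19, 22, 24, 26).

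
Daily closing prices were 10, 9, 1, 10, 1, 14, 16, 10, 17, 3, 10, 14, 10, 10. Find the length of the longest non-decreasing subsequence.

6

Let dp[i] be the length of the longest such subsequence ending at index i:
i:      1  2  3  4  5  6  7  8  9 10 11 12 13 14
a[i]:  10  9  1 10  1 14 16 10 17  3 10 14 10 10
dp:     1  1  1  2  2  3  4  3  5  3  4  5  5  6
Maximum dp value is 6.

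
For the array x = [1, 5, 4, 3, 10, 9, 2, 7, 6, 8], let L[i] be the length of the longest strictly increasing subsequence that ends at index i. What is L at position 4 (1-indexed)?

dp[i] = 1 + max{dp[j] : j<i, x[j]<x[i]} (or 1 if no such j):
i:      1  2  3  4  5  6  7  8  9 10
x[i]:   1  5  4  3 10  9  2  7  6  8
dp:     1  2  2  2  3  3  2  3  3  4
At index 4 the value is 2.

2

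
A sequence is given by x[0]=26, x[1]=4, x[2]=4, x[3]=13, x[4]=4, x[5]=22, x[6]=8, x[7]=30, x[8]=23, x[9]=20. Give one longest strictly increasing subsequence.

Patience tails give the LIS length; then backtrack through the dp parents:
26 → extends → [26]
4 → replaces 26 → [4]
4 → already a tail → [4]
13 → extends → [4, 13]
4 → already a tail → [4, 13]
22 → extends → [4, 13, 22]
8 → replaces 13 → [4, 8, 22]
30 → extends → [4, 8, 22, 30]
23 → replaces 30 → [4, 8, 22, 23]
20 → replaces 22 → [4, 8, 20, 23]
Length 4; one witness is 4, 13, 22, 30.

4, 13, 22, 30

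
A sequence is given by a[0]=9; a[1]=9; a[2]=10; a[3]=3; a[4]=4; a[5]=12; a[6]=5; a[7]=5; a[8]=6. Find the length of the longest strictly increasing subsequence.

Let dp[i] be the length of the longest such subsequence ending at index i:
i:      0  1  2  3  4  5  6  7  8
a[i]:   9  9 10  3  4 12  5  5  6
dp:     1  1  2  1  2  3  3  3  4
Maximum dp value is 4.

4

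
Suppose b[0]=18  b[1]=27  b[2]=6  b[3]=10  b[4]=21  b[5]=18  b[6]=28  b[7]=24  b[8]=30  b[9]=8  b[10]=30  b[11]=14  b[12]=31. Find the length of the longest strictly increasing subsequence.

Let dp[i] be the length of the longest such subsequence ending at index i:
i:      0  1  2  3  4  5  6  7  8  9 10 11 12
b[i]:  18 27  6 10 21 18 28 24 30  8 30 14 31
dp:     1  2  1  2  3  3  4  4  5  2  5  3  6
Maximum dp value is 6.

6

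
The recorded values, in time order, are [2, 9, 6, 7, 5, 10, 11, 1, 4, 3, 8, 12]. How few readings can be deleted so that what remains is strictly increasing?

Fewest deletions = n − (longest strictly increasing subsequence).
i:      1  2  3  4  5  6  7  8  9 10 11 12
a[i]:   2  9  6  7  5 10 11  1  4  3  8 12
dp:     1  2  2  3  2  4  5  1  2  2  4  6
max dp = 6, so deletions = 12 − 6 = 6.

6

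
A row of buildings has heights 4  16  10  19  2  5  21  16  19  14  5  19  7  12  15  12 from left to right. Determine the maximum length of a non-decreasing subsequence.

6

Let dp[i] be the length of the longest such subsequence ending at index i:
i:      1  2  3  4  5  6  7  8  9 10 11 12 13 14 15 16
a[i]:   4 16 10 19  2  5 21 16 19 14  5 19  7 12 15 12
dp:     1  2  2  3  1  2  4  3  4  3  3  5  4  5  6  6
Maximum dp value is 6.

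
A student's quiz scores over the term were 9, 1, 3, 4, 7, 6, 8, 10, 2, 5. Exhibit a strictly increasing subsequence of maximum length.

Patience tails give the LIS length; then backtrack through the dp parents:
9 → extends → [9]
1 → replaces 9 → [1]
3 → extends → [1, 3]
4 → extends → [1, 3, 4]
7 → extends → [1, 3, 4, 7]
6 → replaces 7 → [1, 3, 4, 6]
8 → extends → [1, 3, 4, 6, 8]
10 → extends → [1, 3, 4, 6, 8, 10]
2 → replaces 3 → [1, 2, 4, 6, 8, 10]
5 → replaces 6 → [1, 2, 4, 5, 8, 10]
Length 6; one witness is 1, 3, 4, 7, 8, 10.

1, 3, 4, 7, 8, 10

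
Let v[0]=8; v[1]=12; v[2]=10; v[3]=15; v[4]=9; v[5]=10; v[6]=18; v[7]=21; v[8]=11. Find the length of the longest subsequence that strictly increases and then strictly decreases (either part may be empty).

inc[i] = longest strictly increasing subsequence ending at i; dec[i] = longest strictly decreasing subsequence starting at i:
i:      0  1  2  3  4  5  6  7  8
v[i]:   8 12 10 15  9 10 18 21 11
inc:    1  2  2  3  2  3  4  5  4
dec:    1  3  2  2  1  1  2  2  1
Best peak at i=7 (value 21): inc=5, dec=2, length 5+2−1 = 6.

6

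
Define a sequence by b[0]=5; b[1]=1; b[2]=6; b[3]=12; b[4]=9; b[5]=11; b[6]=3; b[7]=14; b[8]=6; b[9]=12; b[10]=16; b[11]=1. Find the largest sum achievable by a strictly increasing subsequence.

61

Let S[i] be the best sum of a strictly increasing subsequence ending at i:
i:      0  1  2  3  4  5  6  7  8  9 10 11
b[i]:   5  1  6 12  9 11  3 14  6 12 16  1
S:      5  1 11 23 20 31  4 45 11 43 61  1
Maximum is 61 (e.g. 5 + 6 + 9 + 11 + 14 + 16).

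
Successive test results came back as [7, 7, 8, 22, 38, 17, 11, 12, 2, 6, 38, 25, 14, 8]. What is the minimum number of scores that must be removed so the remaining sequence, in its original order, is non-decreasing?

Fewest deletions = n − (longest non-decreasing subsequence).
i:      1  2  3  4  5  6  7  8  9 10 11 12 13 14
a[i]:   7  7  8 22 38 17 11 12  2  6 38 25 14  8
dp:     1  2  3  4  5  4  4  5  1  2  6  6  6  4
max dp = 6, so deletions = 14 − 6 = 8.

8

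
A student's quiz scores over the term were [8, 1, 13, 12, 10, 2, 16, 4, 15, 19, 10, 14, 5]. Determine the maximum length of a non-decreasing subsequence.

Let dp[i] be the length of the longest such subsequence ending at index i:
i:      1  2  3  4  5  6  7  8  9 10 11 12 13
a[i]:   8  1 13 12 10  2 16  4 15 19 10 14  5
dp:     1  1  2  2  2  2  3  3  4  5  4  5  4
Maximum dp value is 5.

5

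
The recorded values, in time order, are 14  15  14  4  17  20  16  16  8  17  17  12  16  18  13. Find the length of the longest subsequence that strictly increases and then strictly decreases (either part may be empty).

7

inc[i] = longest strictly increasing subsequence ending at i; dec[i] = longest strictly decreasing subsequence starting at i:
i:      1  2  3  4  5  6  7  8  9 10 11 12 13 14 15
a[i]:  14 15 14  4 17 20 16 16  8 17 17 12 16 18 13
inc:    1  2  1  1  3  4  3  3  2  4  4  3  4  5  4
dec:    2  3  2  1  3  4  2  2  1  3  3  1  2  2  1
Best peak at i=6 (value 20): inc=4, dec=4, length 4+4−1 = 7.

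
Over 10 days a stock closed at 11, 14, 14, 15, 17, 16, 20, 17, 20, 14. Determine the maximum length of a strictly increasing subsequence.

6

Track the smallest tail for each achievable length (strict):
11 → extends → [11]
14 → extends → [11, 14]
14 → already a tail → [11, 14]
15 → extends → [11, 14, 15]
17 → extends → [11, 14, 15, 17]
16 → replaces 17 → [11, 14, 15, 16]
20 → extends → [11, 14, 15, 16, 20]
17 → replaces 20 → [11, 14, 15, 16, 17]
20 → extends → [11, 14, 15, 16, 17, 20]
14 → already a tail → [11, 14, 15, 16, 17, 20]
Six tails, so the longest strictly increasing subsequence has length 6 (e.g. 11, 14, 15, 16, 17, 20).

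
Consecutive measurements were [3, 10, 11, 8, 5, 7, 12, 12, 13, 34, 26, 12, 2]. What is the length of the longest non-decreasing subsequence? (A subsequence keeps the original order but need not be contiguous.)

Let dp[i] be the length of the longest such subsequence ending at index i:
i:      1  2  3  4  5  6  7  8  9 10 11 12 13
a[i]:   3 10 11  8  5  7 12 12 13 34 26 12  2
dp:     1  2  3  2  2  3  4  5  6  7  7  6  1
Maximum dp value is 7.

7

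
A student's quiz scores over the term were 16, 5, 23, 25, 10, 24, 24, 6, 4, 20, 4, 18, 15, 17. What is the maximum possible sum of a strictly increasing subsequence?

64

Let S[i] be the best sum of a strictly increasing subsequence ending at i:
i:      1  2  3  4  5  6  7  8  9 10 11 12 13 14
a[i]:  16  5 23 25 10 24 24  6  4 20  4 18 15 17
S:     16  5 39 64 15 63 63 11  4 36  4 34 30 47
Maximum is 64 (e.g. 16 + 23 + 25).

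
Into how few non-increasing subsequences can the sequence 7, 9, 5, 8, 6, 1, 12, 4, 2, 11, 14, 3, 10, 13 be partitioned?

5

Place each on the leftmost legal pile:
7 → new pile 1 (tops now [7])
9 → new pile 2 (tops now [7, 9])
5 → pile 1 (tops now [5, 9])
8 → pile 2 (tops now [5, 8])
6 → pile 2 (tops now [5, 6])
1 → pile 1 (tops now [1, 6])
12 → new pile 3 (tops now [1, 6, 12])
4 → pile 2 (tops now [1, 4, 12])
2 → pile 2 (tops now [1, 2, 12])
11 → pile 3 (tops now [1, 2, 11])
14 → new pile 4 (tops now [1, 2, 11, 14])
3 → pile 3 (tops now [1, 2, 3, 14])
10 → pile 4 (tops now [1, 2, 3, 10])
13 → new pile 5 (tops now [1, 2, 3, 10, 13])
Five piles.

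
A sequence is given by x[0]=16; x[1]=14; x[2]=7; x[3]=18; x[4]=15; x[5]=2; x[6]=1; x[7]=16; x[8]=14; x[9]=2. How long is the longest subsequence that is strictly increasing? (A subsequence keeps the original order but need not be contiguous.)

3

Let dp[i] be the length of the longest such subsequence ending at index i:
i:      0  1  2  3  4  5  6  7  8  9
x[i]:  16 14  7 18 15  2  1 16 14  2
dp:     1  1  1  2  2  1  1  3  2  2
Maximum dp value is 3.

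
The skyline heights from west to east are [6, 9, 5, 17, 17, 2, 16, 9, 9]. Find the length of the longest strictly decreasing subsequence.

Negate each value so 'decreasing' becomes 'increasing', then run patience tails on the negated sequence:
-6 → extends → [-6]
-9 → replaces -6 → [-9]
-5 → extends → [-9, -5]
-17 → replaces -9 → [-17, -5]
-17 → already a tail → [-17, -5]
-2 → extends → [-17, -5, -2]
-16 → replaces -5 → [-17, -16, -2]
-9 → replaces -2 → [-17, -16, -9]
-9 → already a tail → [-17, -16, -9]
Three tails, so the longest strictly decreasing subsequence of the original has length 3.

3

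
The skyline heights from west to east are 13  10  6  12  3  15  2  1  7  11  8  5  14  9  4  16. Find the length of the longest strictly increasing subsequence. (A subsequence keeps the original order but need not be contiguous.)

5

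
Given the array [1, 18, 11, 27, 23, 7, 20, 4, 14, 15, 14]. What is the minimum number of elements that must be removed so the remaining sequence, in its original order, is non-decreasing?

Fewest deletions = n − (longest non-decreasing subsequence).
Patience tails:
1 → extends → [1]
18 → extends → [1, 18]
11 → replaces 18 → [1, 11]
27 → extends → [1, 11, 27]
23 → replaces 27 → [1, 11, 23]
7 → replaces 11 → [1, 7, 23]
20 → replaces 23 → [1, 7, 20]
4 → replaces 7 → [1, 4, 20]
14 → replaces 20 → [1, 4, 14]
15 → extends → [1, 4, 14, 15]
14 → replaces 15 → [1, 4, 14, 14]
Longest non-decreasing subsequence has length 4, so deletions = 11 − 4 = 7.

7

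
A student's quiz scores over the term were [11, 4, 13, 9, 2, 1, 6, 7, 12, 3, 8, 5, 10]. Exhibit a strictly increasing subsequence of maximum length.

4, 6, 7, 8, 10

Patience tails give the LIS length; then backtrack through the dp parents:
11 → extends → [11]
4 → replaces 11 → [4]
13 → extends → [4, 13]
9 → replaces 13 → [4, 9]
2 → replaces 4 → [2, 9]
1 → replaces 2 → [1, 9]
6 → replaces 9 → [1, 6]
7 → extends → [1, 6, 7]
12 → extends → [1, 6, 7, 12]
3 → replaces 6 → [1, 3, 7, 12]
8 → replaces 12 → [1, 3, 7, 8]
5 → replaces 7 → [1, 3, 5, 8]
10 → extends → [1, 3, 5, 8, 10]
Length 5; one witness is 4, 6, 7, 8, 10.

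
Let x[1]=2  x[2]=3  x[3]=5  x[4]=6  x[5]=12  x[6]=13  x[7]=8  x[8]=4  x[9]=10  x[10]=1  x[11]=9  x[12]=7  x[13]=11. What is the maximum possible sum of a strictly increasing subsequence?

Let S[i] be the best sum of a strictly increasing subsequence ending at i:
i:      1  2  3  4  5  6  7  8  9 10 11 12 13
x[i]:   2  3  5  6 12 13  8  4 10  1  9  7 11
S:      2  5 10 16 28 41 24  9 34  1 33 23 45
Maximum is 45 (e.g. 2 + 3 + 5 + 6 + 8 + 10 + 11).

45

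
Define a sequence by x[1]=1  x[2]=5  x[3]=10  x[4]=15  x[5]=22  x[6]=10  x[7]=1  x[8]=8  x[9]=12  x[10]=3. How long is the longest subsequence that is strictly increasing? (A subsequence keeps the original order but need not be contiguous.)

5

Let dp[i] be the length of the longest such subsequence ending at index i:
i:      1  2  3  4  5  6  7  8  9 10
x[i]:   1  5 10 15 22 10  1  8 12  3
dp:     1  2  3  4  5  3  1  3  4  2
Maximum dp value is 5.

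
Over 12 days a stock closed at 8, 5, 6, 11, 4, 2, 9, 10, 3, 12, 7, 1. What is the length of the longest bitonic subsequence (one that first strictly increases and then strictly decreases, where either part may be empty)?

inc[i] = longest strictly increasing subsequence ending at i; dec[i] = longest strictly decreasing subsequence starting at i:
i:      1  2  3  4  5  6  7  8  9 10 11 12
a[i]:   8  5  6 11  4  2  9 10  3 12  7  1
inc:    1  1  2  3  1  1  3  4  2  5  3  1
dec:    5  4  4  4  3  2  3  3  2  3  2  1
Best peak at i=10 (value 12): inc=5, dec=3, length 5+3−1 = 7.

7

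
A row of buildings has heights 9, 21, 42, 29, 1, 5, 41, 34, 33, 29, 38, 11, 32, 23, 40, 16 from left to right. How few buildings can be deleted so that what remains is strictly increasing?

10

Fewest deletions = n − (longest strictly increasing subsequence).
Patience tails:
9 → extends → [9]
21 → extends → [9, 21]
42 → extends → [9, 21, 42]
29 → replaces 42 → [9, 21, 29]
1 → replaces 9 → [1, 21, 29]
5 → replaces 21 → [1, 5, 29]
41 → extends → [1, 5, 29, 41]
34 → replaces 41 → [1, 5, 29, 34]
33 → replaces 34 → [1, 5, 29, 33]
29 → already a tail → [1, 5, 29, 33]
38 → extends → [1, 5, 29, 33, 38]
11 → replaces 29 → [1, 5, 11, 33, 38]
32 → replaces 33 → [1, 5, 11, 32, 38]
23 → replaces 32 → [1, 5, 11, 23, 38]
40 → extends → [1, 5, 11, 23, 38, 40]
16 → replaces 23 → [1, 5, 11, 16, 38, 40]
Longest strictly increasing subsequence has length 6, so deletions = 16 − 6 = 10.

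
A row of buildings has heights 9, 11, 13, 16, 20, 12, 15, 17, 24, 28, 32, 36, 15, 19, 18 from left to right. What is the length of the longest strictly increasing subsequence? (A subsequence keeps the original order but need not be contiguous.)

Let dp[i] be the length of the longest such subsequence ending at index i:
i:      1  2  3  4  5  6  7  8  9 10 11 12 13 14 15
a[i]:   9 11 13 16 20 12 15 17 24 28 32 36 15 19 18
dp:     1  2  3  4  5  3  4  5  6  7  8  9  4  6  6
Maximum dp value is 9.

9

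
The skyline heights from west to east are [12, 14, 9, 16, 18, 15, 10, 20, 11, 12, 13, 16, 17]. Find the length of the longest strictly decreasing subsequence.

3

Let dp[i] be the longest strictly decreasing subsequence ending at i:
i:      1  2  3  4  5  6  7  8  9 10 11 12 13
a[i]:  12 14  9 16 18 15 10 20 11 12 13 16 17
dp:     1  1  2  1  1  2  3  1  3  3  3  2  2
Maximum is 3.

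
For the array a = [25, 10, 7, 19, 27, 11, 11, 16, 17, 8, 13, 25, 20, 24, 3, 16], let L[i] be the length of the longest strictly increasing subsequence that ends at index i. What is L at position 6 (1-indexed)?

dp[i] = 1 + max{dp[j] : j<i, a[j]<a[i]} (or 1 if no such j):
i:      1  2  3  4  5  6  7  8  9 10 11 12 13 14 15 16
a[i]:  25 10  7 19 27 11 11 16 17  8 13 25 20 24  3 16
dp:     1  1  1  2  3  2  2  3  4  2  3  5  5  6  1  4
At index 6 the value is 2.

2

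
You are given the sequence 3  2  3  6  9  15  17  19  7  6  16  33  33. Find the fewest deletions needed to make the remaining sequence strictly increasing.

Fewest deletions = n − (longest strictly increasing subsequence).
i:      1  2  3  4  5  6  7  8  9 10 11 12 13
a[i]:   3  2  3  6  9 15 17 19  7  6 16 33 33
dp:     1  1  2  3  4  5  6  7  4  3  6  8  8
max dp = 8, so deletions = 13 − 8 = 5.

5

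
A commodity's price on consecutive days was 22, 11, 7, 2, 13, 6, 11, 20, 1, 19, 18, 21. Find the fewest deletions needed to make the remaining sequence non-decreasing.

7

Fewest deletions = n − (longest non-decreasing subsequence).
Patience tails:
22 → extends → [22]
11 → replaces 22 → [11]
7 → replaces 11 → [7]
2 → replaces 7 → [2]
13 → extends → [2, 13]
6 → replaces 13 → [2, 6]
11 → extends → [2, 6, 11]
20 → extends → [2, 6, 11, 20]
1 → replaces 2 → [1, 6, 11, 20]
19 → replaces 20 → [1, 6, 11, 19]
18 → replaces 19 → [1, 6, 11, 18]
21 → extends → [1, 6, 11, 18, 21]
Longest non-decreasing subsequence has length 5, so deletions = 12 − 5 = 7.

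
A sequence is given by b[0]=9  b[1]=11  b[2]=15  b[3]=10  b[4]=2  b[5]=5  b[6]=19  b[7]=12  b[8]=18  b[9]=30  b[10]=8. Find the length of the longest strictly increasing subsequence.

5

Track the smallest tail for each achievable length (strict):
9 → extends → [9]
11 → extends → [9, 11]
15 → extends → [9, 11, 15]
10 → replaces 11 → [9, 10, 15]
2 → replaces 9 → [2, 10, 15]
5 → replaces 10 → [2, 5, 15]
19 → extends → [2, 5, 15, 19]
12 → replaces 15 → [2, 5, 12, 19]
18 → replaces 19 → [2, 5, 12, 18]
30 → extends → [2, 5, 12, 18, 30]
8 → replaces 12 → [2, 5, 8, 18, 30]
Five tails, so the longest strictly increasing subsequence has length 5 (e.g. 9, 11, 15, 19, 30).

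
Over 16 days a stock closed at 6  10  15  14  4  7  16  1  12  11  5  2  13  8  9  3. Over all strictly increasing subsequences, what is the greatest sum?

Let S[i] be the best sum of a strictly increasing subsequence ending at i:
i:      1  2  3  4  5  6  7  8  9 10 11 12 13 14 15 16
a[i]:   6 10 15 14  4  7 16  1 12 11  5  2 13  8  9  3
S:      6 16 31 30  4 13 47  1 28 27  9  3 41 21 30  6
Maximum is 47 (e.g. 6 + 10 + 15 + 16).

47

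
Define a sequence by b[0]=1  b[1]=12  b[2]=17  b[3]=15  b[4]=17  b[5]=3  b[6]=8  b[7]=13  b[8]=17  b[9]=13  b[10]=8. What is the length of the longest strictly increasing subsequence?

5

Track the smallest tail for each achievable length (strict):
1 → extends → [1]
12 → extends → [1, 12]
17 → extends → [1, 12, 17]
15 → replaces 17 → [1, 12, 15]
17 → extends → [1, 12, 15, 17]
3 → replaces 12 → [1, 3, 15, 17]
8 → replaces 15 → [1, 3, 8, 17]
13 → replaces 17 → [1, 3, 8, 13]
17 → extends → [1, 3, 8, 13, 17]
13 → already a tail → [1, 3, 8, 13, 17]
8 → already a tail → [1, 3, 8, 13, 17]
Five tails, so the longest strictly increasing subsequence has length 5 (e.g. 1, 3, 8, 13, 17).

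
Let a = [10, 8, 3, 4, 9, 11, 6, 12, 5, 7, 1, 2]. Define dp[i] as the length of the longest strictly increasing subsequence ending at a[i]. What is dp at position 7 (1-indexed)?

dp[i] = 1 + max{dp[j] : j<i, a[j]<a[i]} (or 1 if no such j):
i:      1  2  3  4  5  6  7  8  9 10 11 12
a[i]:  10  8  3  4  9 11  6 12  5  7  1  2
dp:     1  1  1  2  3  4  3  5  3  4  1  2
At index 7 the value is 3.

3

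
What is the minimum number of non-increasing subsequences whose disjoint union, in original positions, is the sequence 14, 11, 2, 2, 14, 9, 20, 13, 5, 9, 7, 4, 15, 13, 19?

The minimum number of non-increasing subsequences covering a sequence equals the length of its longest strictly increasing subsequence.
LIS length is 5 (e.g. 2, 9, 13, 15, 19), so 5 piles are needed.

5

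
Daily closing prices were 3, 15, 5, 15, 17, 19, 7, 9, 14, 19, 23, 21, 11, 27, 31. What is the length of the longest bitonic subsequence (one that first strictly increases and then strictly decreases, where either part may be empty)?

9

inc[i] = longest strictly increasing subsequence ending at i; dec[i] = longest strictly decreasing subsequence starting at i:
i:      1  2  3  4  5  6  7  8  9 10 11 12 13 14 15
a[i]:   3 15  5 15 17 19  7  9 14 19 23 21 11 27 31
inc:    1  2  2  3  4  5  3  4  5  6  7  7  5  8  9
dec:    1  3  1  3  3  3  1  1  2  2  3  2  1  1  1
Best peak at i=11 (value 23): inc=7, dec=3, length 7+3−1 = 9.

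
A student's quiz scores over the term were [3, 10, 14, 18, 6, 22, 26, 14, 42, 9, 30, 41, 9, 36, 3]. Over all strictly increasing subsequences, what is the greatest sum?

Let S[i] be the best sum of a strictly increasing subsequence ending at i:
i:       1   2   3   4   5   6   7   8   9  10  11  12  13  14  15
a[i]:    3  10  14  18   6  22  26  14  42   9  30  41   9  36   3
S:       3  13  27  45   9  67  93  27 135  18 123 164  18 159   3
Maximum is 164 (e.g. 3 + 10 + 14 + 18 + 22 + 26 + 30 + 41).

164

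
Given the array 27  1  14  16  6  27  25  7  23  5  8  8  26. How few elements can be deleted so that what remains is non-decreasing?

Fewest deletions = n − (longest non-decreasing subsequence).
i:      1  2  3  4  5  6  7  8  9 10 11 12 13
a[i]:  27  1 14 16  6 27 25  7 23  5  8  8 26
dp:     1  1  2  3  2  4  4  3  4  2  4  5  6
max dp = 6, so deletions = 13 − 6 = 7.

7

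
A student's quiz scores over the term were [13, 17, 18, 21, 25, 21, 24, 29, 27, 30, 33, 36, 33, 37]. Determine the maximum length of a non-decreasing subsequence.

11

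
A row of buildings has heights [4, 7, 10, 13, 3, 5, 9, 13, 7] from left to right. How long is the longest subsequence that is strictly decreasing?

3

Let dp[i] be the longest strictly decreasing subsequence ending at i:
i:      1  2  3  4  5  6  7  8  9
a[i]:   4  7 10 13  3  5  9 13  7
dp:     1  1  1  1  2  2  2  1  3
Maximum is 3.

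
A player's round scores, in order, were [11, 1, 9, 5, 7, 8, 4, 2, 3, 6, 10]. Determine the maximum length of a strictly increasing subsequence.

5

Track the smallest tail for each achievable length (strict):
11 → extends → [11]
1 → replaces 11 → [1]
9 → extends → [1, 9]
5 → replaces 9 → [1, 5]
7 → extends → [1, 5, 7]
8 → extends → [1, 5, 7, 8]
4 → replaces 5 → [1, 4, 7, 8]
2 → replaces 4 → [1, 2, 7, 8]
3 → replaces 7 → [1, 2, 3, 8]
6 → replaces 8 → [1, 2, 3, 6]
10 → extends → [1, 2, 3, 6, 10]
Five tails, so the longest strictly increasing subsequence has length 5 (e.g. 1, 5, 7, 8, 10).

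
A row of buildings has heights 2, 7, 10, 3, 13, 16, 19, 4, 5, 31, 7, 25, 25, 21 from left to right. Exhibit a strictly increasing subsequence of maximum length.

Patience tails give the LIS length; then backtrack through the dp parents:
2 → extends → [2]
7 → extends → [2, 7]
10 → extends → [2, 7, 10]
3 → replaces 7 → [2, 3, 10]
13 → extends → [2, 3, 10, 13]
16 → extends → [2, 3, 10, 13, 16]
19 → extends → [2, 3, 10, 13, 16, 19]
4 → replaces 10 → [2, 3, 4, 13, 16, 19]
5 → replaces 13 → [2, 3, 4, 5, 16, 19]
31 → extends → [2, 3, 4, 5, 16, 19, 31]
7 → replaces 16 → [2, 3, 4, 5, 7, 19, 31]
25 → replaces 31 → [2, 3, 4, 5, 7, 19, 25]
25 → already a tail → [2, 3, 4, 5, 7, 19, 25]
21 → replaces 25 → [2, 3, 4, 5, 7, 19, 21]
Length 7; one witness is 2, 7, 10, 13, 16, 19, 31.

2, 7, 10, 13, 16, 19, 31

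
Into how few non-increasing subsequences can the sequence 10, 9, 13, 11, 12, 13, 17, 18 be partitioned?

The minimum number of non-increasing subsequences covering a sequence equals the length of its longest strictly increasing subsequence.
LIS length is 6 (e.g. 10, 11, 12, 13, 17, 18), so 6 piles are needed.

6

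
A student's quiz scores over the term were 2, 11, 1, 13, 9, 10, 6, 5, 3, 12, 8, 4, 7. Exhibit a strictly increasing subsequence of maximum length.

2, 9, 10, 12

Patience tails give the LIS length; then backtrack through the dp parents:
2 → extends → [2]
11 → extends → [2, 11]
1 → replaces 2 → [1, 11]
13 → extends → [1, 11, 13]
9 → replaces 11 → [1, 9, 13]
10 → replaces 13 → [1, 9, 10]
6 → replaces 9 → [1, 6, 10]
5 → replaces 6 → [1, 5, 10]
3 → replaces 5 → [1, 3, 10]
12 → extends → [1, 3, 10, 12]
8 → replaces 10 → [1, 3, 8, 12]
4 → replaces 8 → [1, 3, 4, 12]
7 → replaces 12 → [1, 3, 4, 7]
Length 4; one witness is 2, 9, 10, 12.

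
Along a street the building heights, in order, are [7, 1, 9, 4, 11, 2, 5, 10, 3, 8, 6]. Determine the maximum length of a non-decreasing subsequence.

Let dp[i] be the length of the longest such subsequence ending at index i:
i:      1  2  3  4  5  6  7  8  9 10 11
a[i]:   7  1  9  4 11  2  5 10  3  8  6
dp:     1  1  2  2  3  2  3  4  3  4  4
Maximum dp value is 4.

4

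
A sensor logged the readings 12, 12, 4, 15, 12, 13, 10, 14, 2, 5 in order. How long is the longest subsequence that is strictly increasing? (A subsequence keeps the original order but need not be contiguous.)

4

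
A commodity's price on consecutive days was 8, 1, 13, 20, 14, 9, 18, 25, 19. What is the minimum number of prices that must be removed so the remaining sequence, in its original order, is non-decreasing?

4

Fewest deletions = n − (longest non-decreasing subsequence).
Patience tails:
8 → extends → [8]
1 → replaces 8 → [1]
13 → extends → [1, 13]
20 → extends → [1, 13, 20]
14 → replaces 20 → [1, 13, 14]
9 → replaces 13 → [1, 9, 14]
18 → extends → [1, 9, 14, 18]
25 → extends → [1, 9, 14, 18, 25]
19 → replaces 25 → [1, 9, 14, 18, 19]
Longest non-decreasing subsequence has length 5, so deletions = 9 − 5 = 4.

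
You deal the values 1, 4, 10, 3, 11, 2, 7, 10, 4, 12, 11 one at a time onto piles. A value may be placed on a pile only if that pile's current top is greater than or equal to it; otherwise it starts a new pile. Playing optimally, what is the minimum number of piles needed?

Place each on the leftmost legal pile:
1 → new pile 1 (tops now [1])
4 → new pile 2 (tops now [1, 4])
10 → new pile 3 (tops now [1, 4, 10])
3 → pile 2 (tops now [1, 3, 10])
11 → new pile 4 (tops now [1, 3, 10, 11])
2 → pile 2 (tops now [1, 2, 10, 11])
7 → pile 3 (tops now [1, 2, 7, 11])
10 → pile 4 (tops now [1, 2, 7, 10])
4 → pile 3 (tops now [1, 2, 4, 10])
12 → new pile 5 (tops now [1, 2, 4, 10, 12])
11 → pile 5 (tops now [1, 2, 4, 10, 11])
Five piles.

5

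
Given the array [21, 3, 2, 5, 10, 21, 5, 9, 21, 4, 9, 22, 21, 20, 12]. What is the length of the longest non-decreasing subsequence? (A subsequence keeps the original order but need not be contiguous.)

6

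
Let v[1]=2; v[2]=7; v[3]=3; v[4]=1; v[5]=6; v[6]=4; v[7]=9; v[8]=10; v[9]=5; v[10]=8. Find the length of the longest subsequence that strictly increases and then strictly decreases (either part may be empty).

6

inc[i] = longest strictly increasing subsequence ending at i; dec[i] = longest strictly decreasing subsequence starting at i:
i:      1  2  3  4  5  6  7  8  9 10
v[i]:   2  7  3  1  6  4  9 10  5  8
inc:    1  2  2  1  3  3  4  5  4  5
dec:    2  3  2  1  2  1  2  2  1  1
Best peak at i=8 (value 10): inc=5, dec=2, length 5+2−1 = 6.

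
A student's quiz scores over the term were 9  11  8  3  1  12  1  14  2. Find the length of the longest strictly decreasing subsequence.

Negate each value so 'decreasing' becomes 'increasing', then run patience tails on the negated sequence:
-9 → extends → [-9]
-11 → replaces -9 → [-11]
-8 → extends → [-11, -8]
-3 → extends → [-11, -8, -3]
-1 → extends → [-11, -8, -3, -1]
-12 → replaces -11 → [-12, -8, -3, -1]
-1 → already a tail → [-12, -8, -3, -1]
-14 → replaces -12 → [-14, -8, -3, -1]
-2 → replaces -1 → [-14, -8, -3, -2]
Four tails, so the longest strictly decreasing subsequence of the original has length 4.

4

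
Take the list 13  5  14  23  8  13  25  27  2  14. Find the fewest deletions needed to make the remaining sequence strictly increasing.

Fewest deletions = n − (longest strictly increasing subsequence).
i:      1  2  3  4  5  6  7  8  9 10
a[i]:  13  5 14 23  8 13 25 27  2 14
dp:     1  1  2  3  2  3  4  5  1  4
max dp = 5, so deletions = 10 − 5 = 5.

5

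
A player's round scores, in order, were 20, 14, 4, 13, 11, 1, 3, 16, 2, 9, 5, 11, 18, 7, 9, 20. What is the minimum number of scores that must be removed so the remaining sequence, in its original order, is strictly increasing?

10

Fewest deletions = n − (longest strictly increasing subsequence).
Patience tails:
20 → extends → [20]
14 → replaces 20 → [14]
4 → replaces 14 → [4]
13 → extends → [4, 13]
11 → replaces 13 → [4, 11]
1 → replaces 4 → [1, 11]
3 → replaces 11 → [1, 3]
16 → extends → [1, 3, 16]
2 → replaces 3 → [1, 2, 16]
9 → replaces 16 → [1, 2, 9]
5 → replaces 9 → [1, 2, 5]
11 → extends → [1, 2, 5, 11]
18 → extends → [1, 2, 5, 11, 18]
7 → replaces 11 → [1, 2, 5, 7, 18]
9 → replaces 18 → [1, 2, 5, 7, 9]
20 → extends → [1, 2, 5, 7, 9, 20]
Longest strictly increasing subsequence has length 6, so deletions = 16 − 6 = 10.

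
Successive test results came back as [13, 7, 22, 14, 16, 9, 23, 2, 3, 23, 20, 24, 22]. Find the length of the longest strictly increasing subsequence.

Track the smallest tail for each achievable length (strict):
13 → extends → [13]
7 → replaces 13 → [7]
22 → extends → [7, 22]
14 → replaces 22 → [7, 14]
16 → extends → [7, 14, 16]
9 → replaces 14 → [7, 9, 16]
23 → extends → [7, 9, 16, 23]
2 → replaces 7 → [2, 9, 16, 23]
3 → replaces 9 → [2, 3, 16, 23]
23 → already a tail → [2, 3, 16, 23]
20 → replaces 23 → [2, 3, 16, 20]
24 → extends → [2, 3, 16, 20, 24]
22 → replaces 24 → [2, 3, 16, 20, 22]
Five tails, so the longest strictly increasing subsequence has length 5 (e.g. 13, 14, 16, 23, 24).

5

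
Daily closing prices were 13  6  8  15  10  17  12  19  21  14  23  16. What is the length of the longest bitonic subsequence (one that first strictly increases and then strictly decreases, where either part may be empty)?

8

inc[i] = longest strictly increasing subsequence ending at i; dec[i] = longest strictly decreasing subsequence starting at i:
i:      1  2  3  4  5  6  7  8  9 10 11 12
a[i]:  13  6  8 15 10 17 12 19 21 14 23 16
inc:    1  1  2  3  3  4  4  5  6  5  7  6
dec:    2  1  1  2  1  2  1  2  2  1  2  1
Best peak at i=11 (value 23): inc=7, dec=2, length 7+2−1 = 8.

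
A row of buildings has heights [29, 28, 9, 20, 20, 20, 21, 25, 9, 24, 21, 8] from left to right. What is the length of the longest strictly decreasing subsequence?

Let dp[i] be the longest strictly decreasing subsequence ending at i:
i:      1  2  3  4  5  6  7  8  9 10 11 12
a[i]:  29 28  9 20 20 20 21 25  9 24 21  8
dp:     1  2  3  3  3  3  3  3  4  4  5  6
Maximum is 6.

6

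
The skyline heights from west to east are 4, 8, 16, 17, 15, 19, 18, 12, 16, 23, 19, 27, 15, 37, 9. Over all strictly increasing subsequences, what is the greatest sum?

151

Let S[i] be the best sum of a strictly increasing subsequence ending at i:
i:       1   2   3   4   5   6   7   8   9  10  11  12  13  14  15
a[i]:    4   8  16  17  15  19  18  12  16  23  19  27  15  37   9
S:       4  12  28  45  27  64  63  24  43  87  82 114  39 151  21
Maximum is 151 (e.g. 4 + 8 + 16 + 17 + 19 + 23 + 27 + 37).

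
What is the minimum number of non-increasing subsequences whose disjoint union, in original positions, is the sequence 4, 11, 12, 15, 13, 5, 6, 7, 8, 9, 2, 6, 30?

Place each on the leftmost legal pile:
4 → new pile 1 (tops now [4])
11 → new pile 2 (tops now [4, 11])
12 → new pile 3 (tops now [4, 11, 12])
15 → new pile 4 (tops now [4, 11, 12, 15])
13 → pile 4 (tops now [4, 11, 12, 13])
5 → pile 2 (tops now [4, 5, 12, 13])
6 → pile 3 (tops now [4, 5, 6, 13])
7 → pile 4 (tops now [4, 5, 6, 7])
8 → new pile 5 (tops now [4, 5, 6, 7, 8])
9 → new pile 6 (tops now [4, 5, 6, 7, 8, 9])
2 → pile 1 (tops now [2, 5, 6, 7, 8, 9])
6 → pile 3 (tops now [2, 5, 6, 7, 8, 9])
30 → new pile 7 (tops now [2, 5, 6, 7, 8, 9, 30])
Seven piles.

7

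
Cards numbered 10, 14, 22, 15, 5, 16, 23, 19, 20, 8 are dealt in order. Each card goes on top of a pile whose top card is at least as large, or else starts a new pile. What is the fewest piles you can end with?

The minimum number of non-increasing subsequences covering a sequence equals the length of its longest strictly increasing subsequence.
LIS length is 6 (e.g. 10, 14, 15, 16, 19, 20), so 6 piles are needed.

6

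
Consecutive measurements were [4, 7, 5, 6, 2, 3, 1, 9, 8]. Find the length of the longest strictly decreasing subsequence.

4

Negate each value so 'decreasing' becomes 'increasing', then run patience tails on the negated sequence:
-4 → extends → [-4]
-7 → replaces -4 → [-7]
-5 → extends → [-7, -5]
-6 → replaces -5 → [-7, -6]
-2 → extends → [-7, -6, -2]
-3 → replaces -2 → [-7, -6, -3]
-1 → extends → [-7, -6, -3, -1]
-9 → replaces -7 → [-9, -6, -3, -1]
-8 → replaces -6 → [-9, -8, -3, -1]
Four tails, so the longest strictly decreasing subsequence of the original has length 4.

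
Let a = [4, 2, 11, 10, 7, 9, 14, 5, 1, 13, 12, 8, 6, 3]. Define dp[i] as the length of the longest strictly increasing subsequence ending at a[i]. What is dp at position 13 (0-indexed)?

2

dp[i] = 1 + max{dp[j] : j<i, a[j]<a[i]} (or 1 if no such j):
i:      0  1  2  3  4  5  6  7  8  9 10 11 12 13
a[i]:   4  2 11 10  7  9 14  5  1 13 12  8  6  3
dp:     1  1  2  2  2  3  4  2  1  4  4  3  3  2
At index 13 the value is 2.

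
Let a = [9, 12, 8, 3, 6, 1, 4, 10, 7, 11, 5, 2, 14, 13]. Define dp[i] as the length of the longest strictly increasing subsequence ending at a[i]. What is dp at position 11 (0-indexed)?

2

dp[i] = 1 + max{dp[j] : j<i, a[j]<a[i]} (or 1 if no such j):
i:      0  1  2  3  4  5  6  7  8  9 10 11 12 13
a[i]:   9 12  8  3  6  1  4 10  7 11  5  2 14 13
dp:     1  2  1  1  2  1  2  3  3  4  3  2  5  5
At index 11 the value is 2.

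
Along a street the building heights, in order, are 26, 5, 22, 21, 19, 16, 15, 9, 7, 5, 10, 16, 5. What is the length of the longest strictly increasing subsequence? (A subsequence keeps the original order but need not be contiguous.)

Let dp[i] be the length of the longest such subsequence ending at index i:
i:      1  2  3  4  5  6  7  8  9 10 11 12 13
a[i]:  26  5 22 21 19 16 15  9  7  5 10 16  5
dp:     1  1  2  2  2  2  2  2  2  1  3  4  1
Maximum dp value is 4.

4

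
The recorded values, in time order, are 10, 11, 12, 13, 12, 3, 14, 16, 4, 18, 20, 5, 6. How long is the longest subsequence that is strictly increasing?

8

Track the smallest tail for each achievable length (strict):
10 → extends → [10]
11 → extends → [10, 11]
12 → extends → [10, 11, 12]
13 → extends → [10, 11, 12, 13]
12 → already a tail → [10, 11, 12, 13]
3 → replaces 10 → [3, 11, 12, 13]
14 → extends → [3, 11, 12, 13, 14]
16 → extends → [3, 11, 12, 13, 14, 16]
4 → replaces 11 → [3, 4, 12, 13, 14, 16]
18 → extends → [3, 4, 12, 13, 14, 16, 18]
20 → extends → [3, 4, 12, 13, 14, 16, 18, 20]
5 → replaces 12 → [3, 4, 5, 13, 14, 16, 18, 20]
6 → replaces 13 → [3, 4, 5, 6, 14, 16, 18, 20]
Eight tails, so the longest strictly increasing subsequence has length 8 (e.g. 10, 11, 12, 13, 14, 16, 18, 20).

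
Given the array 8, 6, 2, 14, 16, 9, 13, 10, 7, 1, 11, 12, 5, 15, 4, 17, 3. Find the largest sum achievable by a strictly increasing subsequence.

Let S[i] be the best sum of a strictly increasing subsequence ending at i:
i:      1  2  3  4  5  6  7  8  9 10 11 12 13 14 15 16 17
a[i]:   8  6  2 14 16  9 13 10  7  1 11 12  5 15  4 17  3
S:      8  6  2 22 38 17 30 27 13  1 38 50  7 65  6 82  5
Maximum is 82 (e.g. 8 + 9 + 10 + 11 + 12 + 15 + 17).

82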